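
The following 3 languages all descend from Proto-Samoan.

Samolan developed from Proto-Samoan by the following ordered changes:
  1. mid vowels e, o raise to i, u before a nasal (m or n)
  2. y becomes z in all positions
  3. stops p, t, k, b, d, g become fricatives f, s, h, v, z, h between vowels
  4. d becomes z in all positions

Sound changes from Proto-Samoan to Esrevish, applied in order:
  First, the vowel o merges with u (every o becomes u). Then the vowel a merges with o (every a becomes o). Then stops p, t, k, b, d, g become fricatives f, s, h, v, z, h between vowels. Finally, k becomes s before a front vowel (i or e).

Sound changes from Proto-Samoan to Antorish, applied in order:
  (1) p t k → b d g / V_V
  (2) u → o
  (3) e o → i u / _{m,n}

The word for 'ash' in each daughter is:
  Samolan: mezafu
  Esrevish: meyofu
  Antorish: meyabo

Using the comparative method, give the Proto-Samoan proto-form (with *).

*meyapu

Position 4: Samolan has a, Esrevish has o, Antorish has a. Samolan preserves a here (none of its changes turn any other segment into a), so the proto-segment is *a.
Position 6: Samolan has u, Esrevish has u, Antorish has o. Taking the neighbouring segments as reconstructed: Samolan u can only go back to *u; Esrevish u could go back to *o or *u; Antorish o could go back to *o or *u — the one source consistent with every daughter is *u.
Continuing position by position gives *meyapu; check it forward:
Samolan: *meyapu > mezapu > mezafu  (by unconditioned shift, intervocalic lenition)
Esrevish: start from *meyapu.
  rule 1: no change — meyapu
  rule 2 (vowel merger): meyapu → meyopu
  rule 3 (intervocalic lenition): meyopu → meyofu
  rule 4: no change — meyofu
  ⇒ Esrevish meyofu
Antorish: *meyapu > meyabu > meyabo  (by intervocalic voicing, vowel merger)
No other proto-form is consistent with every reflex, so the reconstruction is *meyapu.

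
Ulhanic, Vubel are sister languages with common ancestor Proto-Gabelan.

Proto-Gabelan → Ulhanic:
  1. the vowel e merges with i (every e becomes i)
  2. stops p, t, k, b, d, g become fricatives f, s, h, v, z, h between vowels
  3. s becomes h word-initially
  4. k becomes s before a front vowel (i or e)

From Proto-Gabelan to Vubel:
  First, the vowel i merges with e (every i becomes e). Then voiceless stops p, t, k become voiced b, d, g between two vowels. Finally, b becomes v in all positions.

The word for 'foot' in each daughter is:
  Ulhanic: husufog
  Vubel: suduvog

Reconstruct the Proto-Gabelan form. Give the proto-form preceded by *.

*sutupog

Position 1: Ulhanic has h, Vubel has s. Vubel preserves s here (none of its changes turn any other segment into s), so the proto-segment is *s.
Position 3: Ulhanic has s, Vubel has d. Taking the neighbouring segments as reconstructed: Ulhanic s could go back to *t or *s; Vubel d could go back to *t or *d — the one source consistent with every daughter is *t.
Continuing position by position gives *sutupog; check it forward:
Ulhanic: start from *sutupog.
  rule 1: no change — sutupog
  rule 2 (intervocalic lenition): sutupog → susufog
  rule 3 (debuccalisation): susufog → husufog
  rule 4: no change — husufog
  ⇒ Ulhanic husufog
Vubel: start from *sutupog.
  rule 1: no change — sutupog
  rule 2 (intervocalic voicing): sutupog → sudubog
  rule 3 (unconditioned shift): sudubog → suduvog
  ⇒ Vubel suduvog
No other proto-form is consistent with every reflex, so the reconstruction is *sutupog.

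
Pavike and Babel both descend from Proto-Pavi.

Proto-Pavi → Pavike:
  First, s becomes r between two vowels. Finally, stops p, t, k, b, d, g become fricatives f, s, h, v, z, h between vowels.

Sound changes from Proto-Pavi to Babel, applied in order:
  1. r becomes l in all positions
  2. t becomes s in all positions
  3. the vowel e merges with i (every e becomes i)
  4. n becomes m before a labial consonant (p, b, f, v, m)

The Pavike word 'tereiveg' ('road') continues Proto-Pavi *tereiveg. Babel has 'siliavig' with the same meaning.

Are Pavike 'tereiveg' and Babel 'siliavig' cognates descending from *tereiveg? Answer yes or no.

no

Derive the expected Babel reflex of *tereiveg:
Babel: *tereiveg
  tereiveg → teleiveg   [unconditioned shift]
  teleiveg → seleiveg   [unconditioned shift]
  seleiveg → siliivig   [vowel merger]
  siliivig (rule 4 does not apply)
  giving Babel siliivig.
The regular Babel reflex would be 'siliivig', but the attested form is 'siliavig'. The correspondence is irregular, so they are not cognates (the Babel form has a different source).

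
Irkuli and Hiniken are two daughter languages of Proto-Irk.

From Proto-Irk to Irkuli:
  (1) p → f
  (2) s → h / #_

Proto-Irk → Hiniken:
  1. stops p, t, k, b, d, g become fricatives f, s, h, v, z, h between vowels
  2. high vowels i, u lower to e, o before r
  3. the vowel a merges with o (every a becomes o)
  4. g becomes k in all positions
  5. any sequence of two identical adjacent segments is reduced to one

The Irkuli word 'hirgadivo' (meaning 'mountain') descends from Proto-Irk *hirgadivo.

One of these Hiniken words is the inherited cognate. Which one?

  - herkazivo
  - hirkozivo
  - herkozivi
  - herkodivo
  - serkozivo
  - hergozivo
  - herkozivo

herkozivo

Hiniken: *hirgadivo
  hirgadivo → hirgazivo   [intervocalic lenition]
  hirgazivo → hergazivo   [pre-rhotic lowering]
  hergazivo → hergozivo   [vowel merger]
  hergozivo → herkozivo   [unconditioned shift]
  herkozivo (rule 5 does not apply)
  giving Hiniken herkozivo.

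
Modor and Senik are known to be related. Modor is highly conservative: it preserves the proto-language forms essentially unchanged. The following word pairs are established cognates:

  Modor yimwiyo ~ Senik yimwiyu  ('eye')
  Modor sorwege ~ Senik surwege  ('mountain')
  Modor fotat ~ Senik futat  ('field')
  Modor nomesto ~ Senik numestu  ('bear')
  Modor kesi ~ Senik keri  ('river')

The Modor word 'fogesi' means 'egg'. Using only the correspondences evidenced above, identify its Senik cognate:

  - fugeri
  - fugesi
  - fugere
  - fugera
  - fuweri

fugeri

fotat ~ futat — Modor o corresponds to Senik u after a consonant, before a consonant other than r, m, n, p, b, f, v.
kesi ~ keri — Modor s corresponds to Senik r between vowels (before a front vowel).
Applying these to Modor 'fogesi':
  fogesi → fugesi   (o→u after a consonant, before a consonant other than r, m, n, p, b, f, v)
  fugesi → fugeri   (s→r between vowels (before a front vowel))
So the Senik cognate is 'fugeri'.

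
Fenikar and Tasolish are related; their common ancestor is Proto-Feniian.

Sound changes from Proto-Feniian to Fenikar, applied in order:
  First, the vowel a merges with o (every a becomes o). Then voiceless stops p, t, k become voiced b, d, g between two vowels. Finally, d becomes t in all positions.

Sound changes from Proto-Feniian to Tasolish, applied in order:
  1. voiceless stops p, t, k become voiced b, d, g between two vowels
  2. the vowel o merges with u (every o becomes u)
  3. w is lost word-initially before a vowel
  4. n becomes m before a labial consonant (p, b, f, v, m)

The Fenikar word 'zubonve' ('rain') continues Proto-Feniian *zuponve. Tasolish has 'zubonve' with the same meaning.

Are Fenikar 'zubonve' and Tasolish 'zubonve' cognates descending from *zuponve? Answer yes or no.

no

Derive the expected Tasolish reflex of *zuponve:
Tasolish: *zuponve > zubonve > zubunve > zubumve  (by intervocalic voicing, vowel merger, nasal place assimilation)
The regular Tasolish reflex would be 'zubumve', but the attested form is 'zubonve'. The correspondence is irregular, so they are not cognates (the Tasolish form has a different source).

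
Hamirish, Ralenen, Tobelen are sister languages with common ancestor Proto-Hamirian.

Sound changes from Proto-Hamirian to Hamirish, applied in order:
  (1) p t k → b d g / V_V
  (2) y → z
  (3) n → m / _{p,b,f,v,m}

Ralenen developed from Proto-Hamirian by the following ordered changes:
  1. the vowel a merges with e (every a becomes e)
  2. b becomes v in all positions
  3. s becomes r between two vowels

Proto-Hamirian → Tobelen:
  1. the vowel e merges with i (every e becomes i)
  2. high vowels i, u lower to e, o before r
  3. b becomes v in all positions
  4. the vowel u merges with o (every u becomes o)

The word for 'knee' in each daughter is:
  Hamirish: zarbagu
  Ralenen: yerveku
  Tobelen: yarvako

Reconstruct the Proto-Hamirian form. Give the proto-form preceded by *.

*yarbaku

Position 1: Hamirish has z, Ralenen has y, Tobelen has y. Ralenen preserves y here (none of its changes turn any other segment into y), so the proto-segment is *y.
Position 6: Hamirish has g, Ralenen has k, Tobelen has k. Ralenen preserves k here (none of its changes turn any other segment into k), so the proto-segment is *k.
This points to *yarbaku. Verify forward in each daughter:
Hamirish: start from *yarbaku.
  rule 1 (intervocalic voicing): yarbaku → yarbagu
  rule 2 (unconditioned shift): yarbagu → zarbagu
  rule 3: no change — zarbagu
  ⇒ Hamirish zarbagu
Ralenen: start from *yarbaku.
  rule 1 (vowel merger): yarbaku → yerbeku
  rule 2 (unconditioned shift): yerbeku → yerveku
  rule 3: no change — yerveku
  ⇒ Ralenen yerveku
Tobelen: *yarbaku > yarvaku > yarvako  (by unconditioned shift, vowel merger)
*yarbaku is the unique common source.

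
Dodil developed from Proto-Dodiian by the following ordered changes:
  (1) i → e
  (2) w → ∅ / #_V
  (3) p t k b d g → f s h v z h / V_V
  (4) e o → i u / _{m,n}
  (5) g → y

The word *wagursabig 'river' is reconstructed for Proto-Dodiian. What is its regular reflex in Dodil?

ahursavey

Dodil: *wagursabig > wagursabeg > agursabeg > ahursaveg > ahursavey  (by vowel merger, glide loss, intervocalic lenition, unconditioned shift)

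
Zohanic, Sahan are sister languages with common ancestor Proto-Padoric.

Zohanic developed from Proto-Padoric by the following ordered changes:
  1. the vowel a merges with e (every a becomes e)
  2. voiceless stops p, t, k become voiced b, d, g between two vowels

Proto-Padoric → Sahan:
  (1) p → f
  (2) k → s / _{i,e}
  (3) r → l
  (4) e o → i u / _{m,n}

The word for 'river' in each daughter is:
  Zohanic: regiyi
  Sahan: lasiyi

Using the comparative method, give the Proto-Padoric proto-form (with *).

*rakiyi

Position 3: Zohanic has g, Sahan has s. Taking the neighbouring segments as reconstructed: Zohanic g could go back to *k or *g; Sahan s could go back to *k or *s — the one source consistent with every daughter is *k.
Position 2: Zohanic has e, Sahan has a. Sahan preserves a here (none of its changes turn any other segment into a), so the proto-segment is *a.
Continuing position by position gives *rakiyi; check it forward:
Zohanic: start from *rakiyi.
  rule 1 (vowel merger): rakiyi → rekiyi
  rule 2 (intervocalic voicing): rekiyi → regiyi
  ⇒ Zohanic regiyi
Sahan: start from *rakiyi.
  rule 1: no change — rakiyi
  rule 2 (palatalisation): rakiyi → rasiyi
  rule 3 (unconditioned shift): rasiyi → lasiyi
  rule 4: no change — lasiyi
  ⇒ Sahan lasiyi
*rakiyi is the unique common source.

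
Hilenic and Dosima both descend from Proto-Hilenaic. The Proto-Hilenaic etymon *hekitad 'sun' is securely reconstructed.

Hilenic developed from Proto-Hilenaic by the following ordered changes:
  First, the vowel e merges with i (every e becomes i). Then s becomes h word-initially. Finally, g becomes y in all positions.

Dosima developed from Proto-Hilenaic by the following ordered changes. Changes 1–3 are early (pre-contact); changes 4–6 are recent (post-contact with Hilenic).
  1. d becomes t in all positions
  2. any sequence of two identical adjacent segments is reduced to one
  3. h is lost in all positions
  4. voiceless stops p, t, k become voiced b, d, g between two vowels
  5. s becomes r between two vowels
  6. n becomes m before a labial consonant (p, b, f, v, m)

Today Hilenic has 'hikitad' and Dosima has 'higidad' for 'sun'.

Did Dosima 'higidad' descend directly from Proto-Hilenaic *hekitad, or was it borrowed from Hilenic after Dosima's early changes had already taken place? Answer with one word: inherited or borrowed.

If inherited, *hekitad would pass through all of Dosima's changes:
Dosima: *hekitad > hekitat > ekitat > egidat  (by unconditioned shift, h-loss, intervocalic voicing)
If borrowed from Hilenic 'hikitad' after the early changes, it would undergo only the recent ones:
  rule 4 (intervocalic voicing): hikitad → higidad
  rule 5 (rhotacism): no change (higidad)
  rule 6 (nasal place assimilation): no change (higidad)
  ⇒ as a loan: higidad
Dosima 'higidad' matches the loan outcome 'higidad', not the inherited 'egidat' — it skipped the early Dosima changes, so it was borrowed from Hilenic.

borrowed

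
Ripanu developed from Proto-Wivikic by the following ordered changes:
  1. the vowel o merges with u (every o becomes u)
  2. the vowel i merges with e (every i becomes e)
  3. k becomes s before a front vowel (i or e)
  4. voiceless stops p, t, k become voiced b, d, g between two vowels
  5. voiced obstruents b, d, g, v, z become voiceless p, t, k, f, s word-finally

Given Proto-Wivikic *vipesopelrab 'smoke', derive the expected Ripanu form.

Ripanu: *vipesopelrab > vipesupelrab > vepesupelrab > vebesubelrab > vebesubelrap  (by vowel merger, vowel merger, intervocalic voicing, final devoicing)

vebesubelrap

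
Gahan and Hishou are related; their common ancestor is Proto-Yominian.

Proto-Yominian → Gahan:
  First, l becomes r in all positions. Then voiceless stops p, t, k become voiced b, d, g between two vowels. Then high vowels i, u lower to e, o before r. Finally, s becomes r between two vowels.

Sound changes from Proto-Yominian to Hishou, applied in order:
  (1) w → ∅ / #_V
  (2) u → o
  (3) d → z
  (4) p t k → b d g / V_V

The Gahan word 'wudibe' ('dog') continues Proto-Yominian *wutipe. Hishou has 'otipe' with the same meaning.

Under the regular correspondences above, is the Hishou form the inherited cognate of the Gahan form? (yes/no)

Derive the expected Hishou reflex of *wutipe:
Hishou: start from *wutipe.
  rule 1 (glide loss): wutipe → utipe
  rule 2 (vowel merger): utipe → otipe
  rule 3: no change — otipe
  rule 4 (intervocalic voicing): otipe → odibe
  ⇒ Hishou odibe
The regular Hishou reflex would be 'odibe', but the attested form is 'otipe'. The correspondence is irregular, so they are not cognates (the Hishou form has a different source).

no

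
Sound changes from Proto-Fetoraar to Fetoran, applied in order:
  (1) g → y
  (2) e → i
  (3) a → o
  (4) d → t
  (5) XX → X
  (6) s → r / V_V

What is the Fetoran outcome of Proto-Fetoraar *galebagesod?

Fetoran: *galebagesod > yalebayesod > yalibayisod > yoliboyisod > yoliboyisot > yoliboyirot  (by unconditioned shift, vowel merger, vowel merger, unconditioned shift, rhotacism)

yoliboyirot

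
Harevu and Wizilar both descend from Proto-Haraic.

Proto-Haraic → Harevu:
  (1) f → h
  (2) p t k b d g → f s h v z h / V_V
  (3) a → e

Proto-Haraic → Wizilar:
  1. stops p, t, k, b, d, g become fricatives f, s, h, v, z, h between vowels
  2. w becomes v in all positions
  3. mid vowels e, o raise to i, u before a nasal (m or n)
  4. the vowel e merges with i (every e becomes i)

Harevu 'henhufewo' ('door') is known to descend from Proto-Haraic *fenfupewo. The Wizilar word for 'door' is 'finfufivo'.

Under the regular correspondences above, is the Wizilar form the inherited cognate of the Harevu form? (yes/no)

Derive the expected Wizilar reflex of *fenfupewo:
Wizilar: *fenfupewo
  fenfupewo → fenfufewo   [intervocalic lenition]
  fenfufewo → fenfufevo   [unconditioned shift]
  fenfufevo → finfufevo   [pre-nasal raising]
  finfufevo → finfufivo   [vowel merger]
  giving Wizilar finfufivo.
Wizilar 'finfufivo' matches the regular reflex exactly, so the pair is cognate.

yes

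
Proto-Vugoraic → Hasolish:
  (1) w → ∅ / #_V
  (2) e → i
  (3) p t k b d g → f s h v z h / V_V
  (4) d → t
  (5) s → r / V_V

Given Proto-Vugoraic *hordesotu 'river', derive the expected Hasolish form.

Hasolish: *hordesotu > hordisotu > hordisosu > hortisosu > hortiroru  (by vowel merger, intervocalic lenition, unconditioned shift, rhotacism)

hortiroru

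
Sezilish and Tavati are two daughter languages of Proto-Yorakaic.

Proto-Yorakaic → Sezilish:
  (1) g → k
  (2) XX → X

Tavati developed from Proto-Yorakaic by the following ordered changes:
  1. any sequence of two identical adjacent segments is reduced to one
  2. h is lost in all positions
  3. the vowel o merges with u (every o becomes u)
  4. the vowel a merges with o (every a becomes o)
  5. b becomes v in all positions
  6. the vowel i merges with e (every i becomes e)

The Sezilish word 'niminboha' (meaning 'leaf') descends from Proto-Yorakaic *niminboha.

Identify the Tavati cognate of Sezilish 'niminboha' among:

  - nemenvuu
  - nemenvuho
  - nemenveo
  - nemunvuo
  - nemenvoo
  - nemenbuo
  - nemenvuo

Tavati: *niminboha > niminboa > niminbua > niminbuo > niminvuo > nemenvuo  (by h-loss, vowel merger, vowel merger, unconditioned shift, vowel merger)

nemenvuo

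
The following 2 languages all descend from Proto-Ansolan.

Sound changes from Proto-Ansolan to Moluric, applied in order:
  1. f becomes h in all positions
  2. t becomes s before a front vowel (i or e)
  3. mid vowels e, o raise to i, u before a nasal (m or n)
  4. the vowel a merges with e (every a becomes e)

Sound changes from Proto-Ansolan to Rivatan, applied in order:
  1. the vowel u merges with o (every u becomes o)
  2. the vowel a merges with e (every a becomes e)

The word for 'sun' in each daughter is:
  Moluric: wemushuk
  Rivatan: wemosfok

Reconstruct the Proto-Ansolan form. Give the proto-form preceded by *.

Position 2: Moluric has e, Rivatan has e. Taking the neighbouring segments as reconstructed: Moluric e can only go back to *a; Rivatan e could go back to *a or *e — the one source consistent with every daughter is *a.
Position 6: Moluric has h, Rivatan has f. Rivatan preserves f here (none of its changes turn any other segment into f), so the proto-segment is *f.
Continuing position by position gives *wamusfuk; check it forward:
Moluric: *wamusfuk > wamushuk > wemushuk  (by unconditioned shift, vowel merger)
Rivatan: *wamusfuk > wamosfok > wemosfok  (by vowel merger, vowel merger)
*wamusfuk is the unique common source.

*wamusfuk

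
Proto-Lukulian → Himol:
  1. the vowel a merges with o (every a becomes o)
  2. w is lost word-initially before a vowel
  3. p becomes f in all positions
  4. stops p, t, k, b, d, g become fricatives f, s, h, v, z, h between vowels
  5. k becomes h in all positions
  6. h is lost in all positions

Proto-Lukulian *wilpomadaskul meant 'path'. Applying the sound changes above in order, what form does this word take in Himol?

Himol: *wilpomadaskul > wilpomodoskul > ilpomodoskul > ilfomodoskul > ilfomozoskul > ilfomozoshul > ilfomozosul  (by vowel merger, glide loss, unconditioned shift, intervocalic lenition, unconditioned shift, h-loss)

ilfomozosul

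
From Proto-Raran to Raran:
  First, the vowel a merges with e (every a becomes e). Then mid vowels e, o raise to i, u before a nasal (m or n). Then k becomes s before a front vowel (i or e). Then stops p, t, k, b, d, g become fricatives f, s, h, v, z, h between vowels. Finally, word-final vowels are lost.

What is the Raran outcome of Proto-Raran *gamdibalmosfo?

gimdivelmosf

Raran: start from *gamdibalmosfo.
  rule 1 (vowel merger): gamdibalmosfo → gemdibelmosfo
  rule 2 (pre-nasal raising): gemdibelmosfo → gimdibelmosfo
  rule 3: no change — gimdibelmosfo
  rule 4 (intervocalic lenition): gimdibelmosfo → gimdivelmosfo
  rule 5 (apocope): gimdivelmosfo → gimdivelmosf
  ⇒ Raran gimdivelmosf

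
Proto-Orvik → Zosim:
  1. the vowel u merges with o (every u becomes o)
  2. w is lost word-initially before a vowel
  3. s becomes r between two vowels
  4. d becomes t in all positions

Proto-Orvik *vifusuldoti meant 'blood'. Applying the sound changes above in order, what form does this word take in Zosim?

Zosim: start from *vifusuldoti.
  rule 1 (vowel merger): vifusuldoti → vifosoldoti
  rule 2: no change — vifosoldoti
  rule 3 (rhotacism): vifosoldoti → viforoldoti
  rule 4 (unconditioned shift): viforoldoti → viforoltoti
  ⇒ Zosim viforoltoti

viforoltoti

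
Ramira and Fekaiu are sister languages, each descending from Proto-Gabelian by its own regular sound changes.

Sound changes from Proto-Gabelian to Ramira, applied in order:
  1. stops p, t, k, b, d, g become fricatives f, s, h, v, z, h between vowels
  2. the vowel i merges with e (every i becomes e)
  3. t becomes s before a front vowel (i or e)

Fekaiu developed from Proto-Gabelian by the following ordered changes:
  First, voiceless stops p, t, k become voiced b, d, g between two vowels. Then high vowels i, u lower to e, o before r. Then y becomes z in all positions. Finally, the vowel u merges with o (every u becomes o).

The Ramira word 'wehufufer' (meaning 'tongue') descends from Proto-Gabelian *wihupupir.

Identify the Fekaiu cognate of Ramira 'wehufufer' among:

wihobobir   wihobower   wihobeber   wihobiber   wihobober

Fekaiu: start from *wihupupir.
  rule 1 (intervocalic voicing): wihupupir → wihububir
  rule 2 (pre-rhotic lowering): wihububir → wihububer
  rule 3: no change — wihububer
  rule 4 (vowel merger): wihububer → wihobober
  ⇒ Fekaiu wihobober
Only 'wihobober' matches the regular Fekaiu development of *wihupupir.

wihobober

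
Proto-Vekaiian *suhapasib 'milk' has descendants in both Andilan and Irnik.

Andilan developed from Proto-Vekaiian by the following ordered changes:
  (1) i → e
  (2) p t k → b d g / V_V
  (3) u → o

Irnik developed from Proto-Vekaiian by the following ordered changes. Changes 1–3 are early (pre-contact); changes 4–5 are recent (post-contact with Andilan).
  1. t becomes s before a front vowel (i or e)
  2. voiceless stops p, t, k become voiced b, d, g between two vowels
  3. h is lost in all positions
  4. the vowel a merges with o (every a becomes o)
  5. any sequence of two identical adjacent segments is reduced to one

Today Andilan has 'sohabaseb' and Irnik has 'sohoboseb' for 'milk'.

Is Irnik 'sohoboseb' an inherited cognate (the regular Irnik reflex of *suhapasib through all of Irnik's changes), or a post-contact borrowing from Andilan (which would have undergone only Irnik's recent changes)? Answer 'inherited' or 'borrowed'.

If inherited, *suhapasib would pass through all of Irnik's changes:
Irnik: start from *suhapasib.
  rule 1: no change — suhapasib
  rule 2 (intervocalic voicing): suhapasib → suhabasib
  rule 3 (h-loss): suhabasib → suabasib
  rule 4 (vowel merger): suabasib → suobosib
  rule 5: no change — suobosib
  ⇒ Irnik suobosib
If borrowed from Andilan 'sohabaseb' after the early changes, it would undergo only the recent ones:
  rule 4 (vowel merger): sohabaseb → sohoboseb
  rule 5 (degemination): no change (sohoboseb)
  ⇒ as a loan: sohoboseb
Irnik 'sohoboseb' matches the loan outcome 'sohoboseb', not the inherited 'suobosib' — it skipped the early Irnik changes, so it was borrowed from Andilan.

borrowed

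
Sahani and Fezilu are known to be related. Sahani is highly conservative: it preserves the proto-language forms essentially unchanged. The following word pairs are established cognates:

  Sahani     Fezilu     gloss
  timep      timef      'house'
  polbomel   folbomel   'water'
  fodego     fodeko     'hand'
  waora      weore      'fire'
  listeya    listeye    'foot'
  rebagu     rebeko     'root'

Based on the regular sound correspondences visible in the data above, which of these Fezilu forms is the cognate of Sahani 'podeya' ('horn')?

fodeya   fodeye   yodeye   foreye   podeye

polbomel ~ folbomel — Sahani p corresponds to Fezilu f word-initially before a back vowel.
waora ~ weore, listeya ~ listeye — Sahani a corresponds to Fezilu e word-finally.
Applying these to Sahani 'podeya':
  podeya → fodeya   (p→f word-initially before a back vowel)
  fodeya → fodeye   (a→e word-finally)
So the Fezilu cognate is 'fodeye'.

fodeye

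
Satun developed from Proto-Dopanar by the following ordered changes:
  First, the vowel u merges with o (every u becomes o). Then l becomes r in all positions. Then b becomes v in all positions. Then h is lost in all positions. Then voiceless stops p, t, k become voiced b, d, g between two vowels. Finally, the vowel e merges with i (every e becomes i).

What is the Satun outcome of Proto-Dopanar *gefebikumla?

Satun: *gefebikumla
  gefebikumla → gefebikomla   [vowel merger]
  gefebikomla → gefebikomra   [unconditioned shift]
  gefebikomra → gefevikomra   [unconditioned shift]
  gefevikomra (rule 4 does not apply)
  gefevikomra → gefevigomra   [intervocalic voicing]
  gefevigomra → gifivigomra   [vowel merger]
  giving Satun gifivigomra.

gifivigomra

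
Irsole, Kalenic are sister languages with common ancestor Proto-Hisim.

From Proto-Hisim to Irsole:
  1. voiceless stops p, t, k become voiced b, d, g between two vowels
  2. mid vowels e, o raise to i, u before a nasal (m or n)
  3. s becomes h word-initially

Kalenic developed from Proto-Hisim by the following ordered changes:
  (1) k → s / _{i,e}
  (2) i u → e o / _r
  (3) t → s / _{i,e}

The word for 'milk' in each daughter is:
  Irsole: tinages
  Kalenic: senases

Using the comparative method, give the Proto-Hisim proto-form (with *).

*tenakes

Position 2: Irsole has i, Kalenic has e. Taking the neighbouring segments as reconstructed: Irsole i could go back to *e or *i; Kalenic e can only go back to *e — the one source consistent with every daughter is *e.
Position 1: Irsole has t, Kalenic has s. Irsole preserves t here (none of its changes turn any other segment into t), so the proto-segment is *t.
Position 5: Irsole has g, Kalenic has s. Taking the neighbouring segments as reconstructed: Irsole g could go back to *k or *g; Kalenic s could go back to *t or *k or *s — the one source consistent with every daughter is *k.
Verify the candidate proto-form against each daughter:
Irsole: *tenakes
  tenakes → tenages   [intervocalic voicing]
  tenages → tinages   [pre-nasal raising]
  tinages (rule 3 does not apply)
  giving Irsole tinages.
Kalenic: start from *tenakes.
  rule 1 (palatalisation): tenakes → tenases
  rule 2: no change — tenases
  rule 3 (palatalisation): tenases → senases
  ⇒ Kalenic senases
Only *tenakes yields all of Irsole tinages, Kalenic senases.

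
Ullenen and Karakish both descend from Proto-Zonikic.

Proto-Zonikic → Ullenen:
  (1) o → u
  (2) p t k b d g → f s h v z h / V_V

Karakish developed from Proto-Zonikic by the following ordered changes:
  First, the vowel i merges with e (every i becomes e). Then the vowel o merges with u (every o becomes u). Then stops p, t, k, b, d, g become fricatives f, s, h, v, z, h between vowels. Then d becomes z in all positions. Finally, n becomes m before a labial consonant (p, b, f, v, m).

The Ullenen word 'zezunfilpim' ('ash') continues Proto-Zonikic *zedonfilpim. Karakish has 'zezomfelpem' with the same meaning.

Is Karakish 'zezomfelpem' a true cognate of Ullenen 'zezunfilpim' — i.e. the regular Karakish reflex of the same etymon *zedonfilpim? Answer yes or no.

no

Derive the expected Karakish reflex of *zedonfilpim:
Karakish: *zedonfilpim
  zedonfilpim → zedonfelpem   [vowel merger]
  zedonfelpem → zedunfelpem   [vowel merger]
  zedunfelpem → zezunfelpem   [intervocalic lenition]
  zezunfelpem (rule 4 does not apply)
  zezunfelpem → zezumfelpem   [nasal place assimilation]
  giving Karakish zezumfelpem.
The regular Karakish reflex would be 'zezumfelpem', but the attested form is 'zezomfelpem'. The correspondence is irregular, so they are not cognates (the Karakish form has a different source).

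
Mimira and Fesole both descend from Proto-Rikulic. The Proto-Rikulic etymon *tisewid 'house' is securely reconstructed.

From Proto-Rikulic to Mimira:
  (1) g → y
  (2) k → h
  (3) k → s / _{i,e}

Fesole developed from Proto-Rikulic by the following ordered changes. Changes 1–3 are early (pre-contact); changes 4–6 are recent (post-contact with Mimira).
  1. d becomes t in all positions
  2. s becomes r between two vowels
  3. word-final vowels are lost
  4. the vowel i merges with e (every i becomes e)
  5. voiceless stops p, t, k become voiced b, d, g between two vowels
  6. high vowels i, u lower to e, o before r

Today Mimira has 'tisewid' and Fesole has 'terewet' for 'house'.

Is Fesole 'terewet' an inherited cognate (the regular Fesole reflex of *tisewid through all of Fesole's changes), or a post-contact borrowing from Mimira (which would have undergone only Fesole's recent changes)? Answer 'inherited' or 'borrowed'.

inherited

If inherited, *tisewid would pass through all of Fesole's changes:
Fesole: *tisewid > tisewit > tirewit > terewet  (by unconditioned shift, rhotacism, vowel merger)
If borrowed from Mimira 'tisewid' after the early changes, it would undergo only the recent ones:
  rule 4 (vowel merger): tisewid → tesewed
  rule 5 (intervocalic voicing): no change (tesewed)
  rule 6 (pre-rhotic lowering): no change (tesewed)
  ⇒ as a loan: tesewed
Fesole 'terewet' matches the inherited outcome exactly, so it is an inherited cognate, not a loan.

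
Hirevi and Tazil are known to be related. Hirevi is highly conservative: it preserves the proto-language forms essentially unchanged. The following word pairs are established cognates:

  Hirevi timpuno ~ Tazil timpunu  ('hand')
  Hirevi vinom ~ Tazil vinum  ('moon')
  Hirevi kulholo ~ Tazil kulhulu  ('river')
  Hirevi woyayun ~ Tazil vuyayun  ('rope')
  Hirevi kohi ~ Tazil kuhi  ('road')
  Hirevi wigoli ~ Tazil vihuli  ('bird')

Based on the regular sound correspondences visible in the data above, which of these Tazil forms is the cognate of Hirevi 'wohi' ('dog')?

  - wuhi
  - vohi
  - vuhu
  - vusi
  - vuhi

vuhi

woyayun ~ vuyayun — Hirevi w corresponds to Tazil v word-initially before a back vowel.
kulholo ~ kulhulu, woyayun ~ vuyayun — Hirevi o corresponds to Tazil u after a consonant, before a consonant other than r, m, n, p, b, f, v.
Applying these to Hirevi 'wohi':
  wohi → vohi   (w→v word-initially before a back vowel)
  vohi → vuhi   (o→u after a consonant, before a consonant other than r, m, n, p, b, f, v)
So the Tazil cognate is 'vuhi'.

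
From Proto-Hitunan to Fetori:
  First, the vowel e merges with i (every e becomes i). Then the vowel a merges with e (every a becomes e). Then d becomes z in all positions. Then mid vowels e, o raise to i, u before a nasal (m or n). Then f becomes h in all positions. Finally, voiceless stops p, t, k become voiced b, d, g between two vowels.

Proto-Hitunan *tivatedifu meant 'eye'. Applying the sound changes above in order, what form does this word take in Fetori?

Fetori: start from *tivatedifu.
  rule 1 (vowel merger): tivatedifu → tivatidifu
  rule 2 (vowel merger): tivatidifu → tivetidifu
  rule 3 (unconditioned shift): tivetidifu → tivetizifu
  rule 4: no change — tivetizifu
  rule 5 (unconditioned shift): tivetizifu → tivetizihu
  rule 6 (intervocalic voicing): tivetizihu → tivedizihu
  ⇒ Fetori tivedizihu

tivedizihu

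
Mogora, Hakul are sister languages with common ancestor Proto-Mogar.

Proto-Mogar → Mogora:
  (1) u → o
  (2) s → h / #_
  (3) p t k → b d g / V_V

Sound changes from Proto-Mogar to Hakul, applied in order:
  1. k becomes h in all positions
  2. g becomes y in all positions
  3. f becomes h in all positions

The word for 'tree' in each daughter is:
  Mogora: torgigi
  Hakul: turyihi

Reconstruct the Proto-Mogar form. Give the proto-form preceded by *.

Position 2: Mogora has o, Hakul has u. Hakul preserves u here (none of its changes turn any other segment into u), so the proto-segment is *u.
Position 6: Mogora has g, Hakul has h. Taking the neighbouring segments as reconstructed: Mogora g could go back to *k or *g; Hakul h could go back to *k or *f or *h — the one source consistent with every daughter is *k.
Verify the candidate proto-form against each daughter:
Mogora: *turgiki > torgiki > torgigi  (by vowel merger, intervocalic voicing)
Hakul: start from *turgiki.
  rule 1 (unconditioned shift): turgiki → turgihi
  rule 2 (unconditioned shift): turgihi → turyihi
  rule 3: no change — turyihi
  ⇒ Hakul turyihi
*turgiki is the unique common source.

*turgiki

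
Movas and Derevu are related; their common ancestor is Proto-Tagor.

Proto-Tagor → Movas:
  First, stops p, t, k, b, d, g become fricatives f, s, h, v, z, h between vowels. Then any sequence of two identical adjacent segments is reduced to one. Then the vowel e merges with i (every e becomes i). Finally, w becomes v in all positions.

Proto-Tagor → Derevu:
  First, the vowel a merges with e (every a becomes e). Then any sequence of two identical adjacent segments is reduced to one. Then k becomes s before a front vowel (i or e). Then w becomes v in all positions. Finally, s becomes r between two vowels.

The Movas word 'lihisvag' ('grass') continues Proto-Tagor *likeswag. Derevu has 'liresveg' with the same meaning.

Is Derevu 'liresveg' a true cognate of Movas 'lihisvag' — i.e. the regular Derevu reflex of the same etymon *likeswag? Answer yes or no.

yes

Derive the expected Derevu reflex of *likeswag:
Derevu: *likeswag > likesweg > lisesweg > lisesveg > liresveg  (by vowel merger, palatalisation, unconditioned shift, rhotacism)
Derevu 'liresveg' matches the regular reflex exactly, so the pair is cognate.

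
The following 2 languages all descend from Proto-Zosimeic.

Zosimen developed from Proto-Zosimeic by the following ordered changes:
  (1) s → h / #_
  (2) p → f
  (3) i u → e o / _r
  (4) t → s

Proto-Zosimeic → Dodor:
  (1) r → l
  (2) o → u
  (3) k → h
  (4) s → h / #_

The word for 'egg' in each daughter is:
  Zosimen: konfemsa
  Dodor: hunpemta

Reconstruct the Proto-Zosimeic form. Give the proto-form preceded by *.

*konpemta

Position 4: Zosimen has f, Dodor has p. Dodor preserves p here (none of its changes turn any other segment into p), so the proto-segment is *p.
Position 2: Zosimen has o, Dodor has u. Taking the neighbouring segments as reconstructed: Zosimen o can only go back to *o; Dodor u could go back to *o or *u — the one source consistent with every daughter is *o.
Continuing position by position gives *konpemta; check it forward:
Zosimen: *konpemta
  konpemta (rule 1 does not apply)
  konpemta → konfemta   [unconditioned shift]
  konfemta (rule 3 does not apply)
  konfemta → konfemsa   [unconditioned shift]
  giving Zosimen konfemsa.
Dodor: *konpemta
  konpemta (rule 1 does not apply)
  konpemta → kunpemta   [vowel merger]
  kunpemta → hunpemta   [unconditioned shift]
  hunpemta (rule 4 does not apply)
  giving Dodor hunpemta.
*konpemta is the unique common source.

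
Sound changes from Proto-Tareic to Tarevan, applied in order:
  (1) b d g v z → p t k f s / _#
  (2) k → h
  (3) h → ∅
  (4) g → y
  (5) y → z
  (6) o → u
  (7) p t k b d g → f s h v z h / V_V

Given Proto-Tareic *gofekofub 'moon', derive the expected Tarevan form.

zufeufup

Tarevan: *gofekofub
  gofekofub → gofekofup   [final devoicing]
  gofekofup → gofehofup   [unconditioned shift]
  gofehofup → gofeofup   [h-loss]
  gofeofup → yofeofup   [unconditioned shift]
  yofeofup → zofeofup   [unconditioned shift]
  zofeofup → zufeufup   [vowel merger]
  zufeufup (rule 7 does not apply)
  giving Tarevan zufeufup.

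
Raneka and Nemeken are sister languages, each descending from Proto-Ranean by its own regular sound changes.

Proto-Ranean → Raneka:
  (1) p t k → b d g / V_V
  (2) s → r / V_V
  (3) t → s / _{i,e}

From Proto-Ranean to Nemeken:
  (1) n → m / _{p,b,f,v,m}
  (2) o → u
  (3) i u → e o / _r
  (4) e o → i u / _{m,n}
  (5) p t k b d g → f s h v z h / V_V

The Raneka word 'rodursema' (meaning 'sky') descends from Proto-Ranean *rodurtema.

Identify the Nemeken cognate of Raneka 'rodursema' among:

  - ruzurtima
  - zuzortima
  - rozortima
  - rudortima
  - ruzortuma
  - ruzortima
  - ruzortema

ruzortima

Nemeken: *rodurtema
  rodurtema (rule 1 does not apply)
  rodurtema → rudurtema   [vowel merger]
  rudurtema → rudortema   [pre-rhotic lowering]
  rudortema → rudortima   [pre-nasal raising]
  rudortima → ruzortima   [intervocalic lenition]
  giving Nemeken ruzortima.
The other candidates each miss or misapply at least one Nemeken change.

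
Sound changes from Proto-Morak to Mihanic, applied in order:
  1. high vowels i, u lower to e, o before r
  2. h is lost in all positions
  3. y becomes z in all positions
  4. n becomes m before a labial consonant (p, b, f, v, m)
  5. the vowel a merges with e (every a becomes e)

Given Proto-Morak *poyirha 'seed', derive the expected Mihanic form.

pozere

Mihanic: *poyirha
  poyirha → poyerha   [pre-rhotic lowering]
  poyerha → poyera   [h-loss]
  poyera → pozera   [unconditioned shift]
  pozera (rule 4 does not apply)
  pozera → pozere   [vowel merger]
  giving Mihanic pozere.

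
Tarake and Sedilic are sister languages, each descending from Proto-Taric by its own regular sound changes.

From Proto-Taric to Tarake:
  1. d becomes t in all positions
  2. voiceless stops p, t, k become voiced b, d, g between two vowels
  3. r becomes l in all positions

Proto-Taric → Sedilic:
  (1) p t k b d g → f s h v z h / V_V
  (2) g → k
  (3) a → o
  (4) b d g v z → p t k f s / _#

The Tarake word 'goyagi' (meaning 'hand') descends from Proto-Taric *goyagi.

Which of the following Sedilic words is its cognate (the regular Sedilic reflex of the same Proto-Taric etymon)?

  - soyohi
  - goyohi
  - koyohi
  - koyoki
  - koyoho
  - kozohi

koyohi

Sedilic: *goyagi
  goyagi → goyahi   [intervocalic lenition]
  goyahi → koyahi   [unconditioned shift]
  koyahi → koyohi   [vowel merger]
  koyohi (rule 4 does not apply)
  giving Sedilic koyohi.
The other candidates each miss or misapply at least one Sedilic change.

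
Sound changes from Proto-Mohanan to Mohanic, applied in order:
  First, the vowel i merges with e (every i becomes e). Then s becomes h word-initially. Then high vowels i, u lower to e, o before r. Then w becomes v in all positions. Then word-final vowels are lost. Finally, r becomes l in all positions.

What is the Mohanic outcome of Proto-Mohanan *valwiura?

Mohanic: start from *valwiura.
  rule 1 (vowel merger): valwiura → valweura
  rule 2: no change — valweura
  rule 3 (pre-rhotic lowering): valweura → valweora
  rule 4 (unconditioned shift): valweora → valveora
  rule 5 (apocope): valveora → valveor
  rule 6 (unconditioned shift): valveor → valveol
  ⇒ Mohanic valveol

valveol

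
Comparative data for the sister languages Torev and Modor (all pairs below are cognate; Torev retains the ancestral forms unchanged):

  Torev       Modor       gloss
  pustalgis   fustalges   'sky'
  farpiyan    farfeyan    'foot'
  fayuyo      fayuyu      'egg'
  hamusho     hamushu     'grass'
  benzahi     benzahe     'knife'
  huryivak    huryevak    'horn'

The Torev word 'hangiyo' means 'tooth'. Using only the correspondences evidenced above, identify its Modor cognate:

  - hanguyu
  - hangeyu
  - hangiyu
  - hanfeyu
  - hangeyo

pustalgis ~ fustalges, farpiyan ~ farfeyan — Torev i corresponds to Modor e after a consonant, before a consonant other than r, m, n, p, b, f, v.
fayuyo ~ fayuyu, hamusho ~ hamushu — Torev o corresponds to Modor u word-finally.
Applying these to Torev 'hangiyo':
  hangiyo → hangeyo   (i→e after a consonant, before a consonant other than r, m, n, p, b, f, v)
  hangeyo → hangeyu   (o→u word-finally)
So the Modor cognate is 'hangeyu'.

hangeyu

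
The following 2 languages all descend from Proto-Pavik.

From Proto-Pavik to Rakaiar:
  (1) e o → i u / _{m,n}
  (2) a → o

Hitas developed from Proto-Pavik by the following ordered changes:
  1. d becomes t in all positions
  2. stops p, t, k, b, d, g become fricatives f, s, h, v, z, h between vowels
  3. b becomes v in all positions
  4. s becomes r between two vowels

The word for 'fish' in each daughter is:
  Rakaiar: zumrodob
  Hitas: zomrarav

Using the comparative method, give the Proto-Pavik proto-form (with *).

*zomradab

Position 6: Rakaiar has d, Hitas has r. Rakaiar preserves d here (none of its changes turn any other segment into d), so the proto-segment is *d.
Position 7: Rakaiar has o, Hitas has a. Hitas preserves a here (none of its changes turn any other segment into a), so the proto-segment is *a.
Position 8: Rakaiar has b, Hitas has v. Rakaiar preserves b here (none of its changes turn any other segment into b), so the proto-segment is *b.
Continuing position by position gives *zomradab; check it forward:
Rakaiar: *zomradab
  zomradab → zumradab   [pre-nasal raising]
  zumradab → zumrodob   [vowel merger]
  giving Rakaiar zumrodob.
Hitas: start from *zomradab.
  rule 1 (unconditioned shift): zomradab → zomratab
  rule 2 (intervocalic lenition): zomratab → zomrasab
  rule 3 (unconditioned shift): zomrasab → zomrasav
  rule 4 (rhotacism): zomrasav → zomrarav
  ⇒ Hitas zomrarav
*zomradab is the unique common source.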